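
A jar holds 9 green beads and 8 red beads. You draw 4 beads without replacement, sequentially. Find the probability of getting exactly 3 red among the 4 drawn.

One ordering (red drawn first) has probability 8/17 × 7/16 × 6/15 × 9/14 = 3024/57120 = 9/170.
There are C(4,3) = 4 such orderings, each equally likely, so P = 4 × 9/170 = 18/85.

18/85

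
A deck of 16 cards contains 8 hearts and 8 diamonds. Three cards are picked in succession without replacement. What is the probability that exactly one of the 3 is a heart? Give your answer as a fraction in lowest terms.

2/5

One ordering (a heart drawn first) has probability 8/16 × 8/15 × 7/14 = 448/3360 = 2/15.
There are C(3,1) = 3 such orderings, each equally likely, so P = 3 × 2/15 = 2/5.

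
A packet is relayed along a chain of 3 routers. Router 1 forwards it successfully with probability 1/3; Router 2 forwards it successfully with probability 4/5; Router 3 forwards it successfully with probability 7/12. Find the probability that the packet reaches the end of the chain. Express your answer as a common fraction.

7/45

The events are sequential, so multiply the conditional probabilities:
P = 1/3 × 4/5 × 7/12 = 28/180 = 7/45.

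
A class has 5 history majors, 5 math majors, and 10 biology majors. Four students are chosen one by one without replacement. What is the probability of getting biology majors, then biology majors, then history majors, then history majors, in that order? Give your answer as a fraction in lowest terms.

Chain rule:
P = 10/20 × 9/19 × 5/18 × 4/17 = 1800/116280 = 5/323.

5/323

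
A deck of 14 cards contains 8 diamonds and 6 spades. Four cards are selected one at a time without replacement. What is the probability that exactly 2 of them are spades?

One ordering (spades drawn first) has probability 6/14 × 5/13 × 8/12 × 7/11 = 1680/24024 = 10/143.
There are C(4,2) = 6 such orderings, each equally likely, so P = 6 × 10/143 = 60/143.

60/143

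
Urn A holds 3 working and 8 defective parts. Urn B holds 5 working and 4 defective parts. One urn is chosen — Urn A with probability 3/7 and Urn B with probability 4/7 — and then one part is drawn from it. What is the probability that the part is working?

43/99

From Urn A: P(working) = 3/11.
From Urn B: P(working) = 5/9.
Total probability = (3/7)(3/11) + (4/7)(5/9) = 43/99.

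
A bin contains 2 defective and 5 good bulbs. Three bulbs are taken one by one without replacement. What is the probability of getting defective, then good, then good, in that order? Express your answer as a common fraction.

4/21

Multiply the probability of each draw given the previous ones:
P = 2/7 × 5/6 × 4/5 = 40/210 = 4/21.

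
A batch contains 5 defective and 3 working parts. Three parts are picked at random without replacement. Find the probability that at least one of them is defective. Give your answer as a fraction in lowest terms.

55/56

P(no defective) = 3/8 × 2/7 × 1/6 = 6/336 = 1/56.
P(at least one) = 1 − 1/56 = 55/56.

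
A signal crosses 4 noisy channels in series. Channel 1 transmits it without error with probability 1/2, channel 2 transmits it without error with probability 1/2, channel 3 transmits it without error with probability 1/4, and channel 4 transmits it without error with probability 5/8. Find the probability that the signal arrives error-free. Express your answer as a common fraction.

5/128

Multiplying along the chain,
P = 1/2 × 1/2 × 1/4 × 5/8 = 5/128.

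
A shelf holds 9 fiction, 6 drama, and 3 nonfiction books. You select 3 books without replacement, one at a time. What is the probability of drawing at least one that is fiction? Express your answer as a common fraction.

P(no fiction) = 9/18 × 8/17 × 7/16 = 504/4896 = 7/68.
P(at least one) = 1 − 7/68 = 61/68.

61/68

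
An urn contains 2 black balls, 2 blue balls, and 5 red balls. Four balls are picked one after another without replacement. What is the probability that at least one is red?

P(no red) = 4/9 × 3/8 × 2/7 × 1/6 = 24/3024 = 1/126.
P(at least one) = 1 − 1/126 = 125/126.

125/126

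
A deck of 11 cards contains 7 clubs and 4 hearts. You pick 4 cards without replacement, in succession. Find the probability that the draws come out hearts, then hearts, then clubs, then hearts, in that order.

7/330

Each draw changes the counts, so multiply the conditional probabilities along the sequence:
P = 4/11 × 3/10 × 7/9 × 2/8 = 168/7920 = 7/330.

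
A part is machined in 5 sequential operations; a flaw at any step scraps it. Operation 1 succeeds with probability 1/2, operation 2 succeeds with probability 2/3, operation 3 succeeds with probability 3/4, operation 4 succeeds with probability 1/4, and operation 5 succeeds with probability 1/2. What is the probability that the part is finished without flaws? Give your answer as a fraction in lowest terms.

Multiplying along the chain,
P = 1/2 × 2/3 × 3/4 × 1/4 × 1/2 = 6/192 = 1/32.

1/32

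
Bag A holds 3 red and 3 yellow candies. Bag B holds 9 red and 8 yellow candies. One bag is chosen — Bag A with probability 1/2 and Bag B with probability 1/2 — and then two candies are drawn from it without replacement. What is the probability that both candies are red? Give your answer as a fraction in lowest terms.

From Bag A: P(both red) = (3/6)(2/5) = 1/5.
From Bag B: P(both red) = (9/17)(8/16) = 9/34.
Total probability = (1/2)(1/5) + (1/2)(9/34) = 79/340.

79/340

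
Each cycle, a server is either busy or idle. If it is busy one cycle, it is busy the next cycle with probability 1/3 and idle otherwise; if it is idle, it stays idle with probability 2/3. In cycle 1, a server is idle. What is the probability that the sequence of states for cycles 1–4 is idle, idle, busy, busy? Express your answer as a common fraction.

2/27

Cycle 1 is given. For each transition, use the conditional probability from the current state:
P(idle | idle) = 2/3; P(busy | idle) = 1/3; P(busy | busy) = 1/3.
P = 2/3 × 1/3 × 1/3 = 2/27.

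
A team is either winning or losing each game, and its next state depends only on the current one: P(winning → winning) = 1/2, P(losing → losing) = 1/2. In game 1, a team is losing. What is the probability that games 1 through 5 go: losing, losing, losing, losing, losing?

1/16

Game 1 is given. For each transition, use the conditional probability from the current state:
P(losing | losing) = 1/2; P(losing | losing) = 1/2; P(losing | losing) = 1/2; P(losing | losing) = 1/2.
P = 1/2 × 1/2 × 1/2 × 1/2 = 1/16.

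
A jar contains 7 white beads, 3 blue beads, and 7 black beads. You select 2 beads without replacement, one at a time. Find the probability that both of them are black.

21/136

P(every draw is black) = 7/17 × 6/16 = 42/272 = 21/136.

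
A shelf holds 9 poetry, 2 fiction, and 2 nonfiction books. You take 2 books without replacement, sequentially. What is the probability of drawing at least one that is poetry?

12/13

P(no poetry) = 4/13 × 3/12 = 12/156 = 1/13.
P(at least one) = 1 − 1/13 = 12/13.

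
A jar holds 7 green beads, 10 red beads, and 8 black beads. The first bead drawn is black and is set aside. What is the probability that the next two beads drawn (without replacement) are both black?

With the first bead removed, 7 black remain out of 24.
P = 7/24 × 6/23 = 42/552 = 7/92.

7/92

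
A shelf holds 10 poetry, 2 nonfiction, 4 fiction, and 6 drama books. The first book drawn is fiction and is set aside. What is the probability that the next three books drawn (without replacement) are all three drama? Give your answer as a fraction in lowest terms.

After the first draw, 6 of the remaining 21 books are drama.
P = 6/21 × 5/20 × 4/19 = 120/7980 = 2/133.

2/133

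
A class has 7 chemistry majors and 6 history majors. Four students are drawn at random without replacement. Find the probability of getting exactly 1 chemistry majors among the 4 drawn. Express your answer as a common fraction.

One ordering (a chemistry major drawn first) has probability 7/13 × 6/12 × 5/11 × 4/10 = 840/17160 = 7/143.
There are C(4,1) = 4 such orderings, each equally likely, so P = 4 × 7/143 = 28/143.

28/143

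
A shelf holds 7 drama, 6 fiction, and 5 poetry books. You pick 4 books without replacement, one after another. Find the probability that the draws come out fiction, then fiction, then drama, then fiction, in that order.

Each draw changes the counts, so multiply the conditional probabilities along the sequence:
P = 6/18 × 5/17 × 7/16 × 4/15 = 840/73440 = 7/612.

7/612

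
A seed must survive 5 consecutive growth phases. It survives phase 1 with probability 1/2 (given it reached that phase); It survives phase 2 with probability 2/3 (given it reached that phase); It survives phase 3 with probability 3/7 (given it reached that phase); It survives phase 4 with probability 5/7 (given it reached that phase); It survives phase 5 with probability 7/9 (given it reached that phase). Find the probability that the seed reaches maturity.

5/63

Multiplying along the chain,
P = 1/2 × 2/3 × 3/7 × 5/7 × 7/9 = 210/2646 = 5/63.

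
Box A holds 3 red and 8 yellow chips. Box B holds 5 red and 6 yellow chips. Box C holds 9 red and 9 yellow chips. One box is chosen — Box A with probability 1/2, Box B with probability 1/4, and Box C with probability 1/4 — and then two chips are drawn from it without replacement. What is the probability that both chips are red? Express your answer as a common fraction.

From Box A: P(both red) = (3/11)(2/10) = 3/55.
From Box B: P(both red) = (5/11)(4/10) = 2/11.
From Box C: P(both red) = (9/18)(8/17) = 4/17.
Total probability = (1/2)(3/55) + (1/4)(2/11) + (1/4)(4/17) = 123/935.

123/935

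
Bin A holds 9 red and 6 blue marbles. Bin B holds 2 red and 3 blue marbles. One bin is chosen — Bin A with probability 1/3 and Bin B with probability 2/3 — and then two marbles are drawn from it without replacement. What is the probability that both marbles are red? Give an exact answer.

From Bin A: P(both red) = (9/15)(8/14) = 12/35.
From Bin B: P(both red) = (2/5)(1/4) = 1/10.
Total probability = (1/3)(12/35) + (2/3)(1/10) = 19/105.

19/105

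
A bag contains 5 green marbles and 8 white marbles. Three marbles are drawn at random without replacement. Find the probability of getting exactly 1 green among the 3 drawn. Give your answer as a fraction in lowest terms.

70/143

One ordering (green drawn first) has probability 5/13 × 8/12 × 7/11 = 280/1716 = 70/429.
There are C(3,1) = 3 such orderings, each equally likely, so P = 3 × 70/429 = 70/143.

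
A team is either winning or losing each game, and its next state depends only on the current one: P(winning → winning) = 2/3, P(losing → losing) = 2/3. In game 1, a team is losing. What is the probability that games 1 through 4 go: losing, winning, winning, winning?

4/27

Game 1 is given. For each transition, use the conditional probability from the current state:
P(winning | losing) = 1/3; P(winning | winning) = 2/3; P(winning | winning) = 2/3.
P = 1/3 × 2/3 × 2/3 = 4/27.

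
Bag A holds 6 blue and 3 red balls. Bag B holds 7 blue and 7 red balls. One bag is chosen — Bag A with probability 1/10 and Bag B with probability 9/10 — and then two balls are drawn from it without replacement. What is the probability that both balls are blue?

389/1560

From Bag A: P(both blue) = (6/9)(5/8) = 5/12.
From Bag B: P(both blue) = (7/14)(6/13) = 3/13.
Total probability = (1/10)(5/12) + (9/10)(3/13) = 389/1560.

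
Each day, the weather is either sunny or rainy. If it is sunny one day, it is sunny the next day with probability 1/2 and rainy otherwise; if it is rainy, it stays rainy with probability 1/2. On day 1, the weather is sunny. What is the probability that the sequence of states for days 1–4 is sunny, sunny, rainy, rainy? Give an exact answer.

Day 1 is given. For each transition, use the conditional probability from the current state:
P(sunny | sunny) = 1/2; P(rainy | sunny) = 1/2; P(rainy | rainy) = 1/2.
P = 1/2 × 1/2 × 1/2 = 1/8.

1/8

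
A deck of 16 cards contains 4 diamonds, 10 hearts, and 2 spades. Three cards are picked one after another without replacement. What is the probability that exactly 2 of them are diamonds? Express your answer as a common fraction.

One ordering (diamonds drawn first) has probability 4/16 × 3/15 × 12/14 = 144/3360 = 3/70.
There are C(3,2) = 3 such orderings, each equally likely, so P = 3 × 3/70 = 9/70.

9/70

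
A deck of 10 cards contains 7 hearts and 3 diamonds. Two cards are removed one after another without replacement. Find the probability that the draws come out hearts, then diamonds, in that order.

7/30

Each draw changes the counts, so multiply the conditional probabilities along the sequence:
P = 7/10 × 3/9 = 21/90 = 7/30.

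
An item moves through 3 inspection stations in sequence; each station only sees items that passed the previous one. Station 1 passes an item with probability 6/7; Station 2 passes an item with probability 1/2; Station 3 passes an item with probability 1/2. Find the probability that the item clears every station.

3/14

Multiplying along the chain,
P = 6/7 × 1/2 × 1/2 = 6/28 = 3/14.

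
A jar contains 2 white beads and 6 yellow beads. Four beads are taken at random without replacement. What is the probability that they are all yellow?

P(every draw is yellow) = 6/8 × 5/7 × 4/6 × 3/5 = 360/1680 = 3/14.

3/14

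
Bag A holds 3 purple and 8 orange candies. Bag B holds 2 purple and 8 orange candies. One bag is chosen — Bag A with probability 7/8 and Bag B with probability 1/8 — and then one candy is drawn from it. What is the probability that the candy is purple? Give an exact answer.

From Bag A: P(purple) = 3/11.
From Bag B: P(purple) = 2/10.
Total probability = (7/8)(3/11) + (1/8)(2/10) = 29/110.

29/110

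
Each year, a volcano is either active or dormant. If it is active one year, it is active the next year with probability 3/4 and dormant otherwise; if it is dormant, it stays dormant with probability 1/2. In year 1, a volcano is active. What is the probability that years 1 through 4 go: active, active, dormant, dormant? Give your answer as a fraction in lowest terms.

Year 1 is given. For each transition, use the conditional probability from the current state:
P(active | active) = 3/4; P(dormant | active) = 1/4; P(dormant | dormant) = 1/2.
P = 3/4 × 1/4 × 1/2 = 3/32.

3/32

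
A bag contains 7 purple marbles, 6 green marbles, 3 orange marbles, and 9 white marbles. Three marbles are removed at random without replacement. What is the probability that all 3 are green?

1/115

P(all green) = 6/25 × 5/24 × 4/23 = 120/13800 = 1/115.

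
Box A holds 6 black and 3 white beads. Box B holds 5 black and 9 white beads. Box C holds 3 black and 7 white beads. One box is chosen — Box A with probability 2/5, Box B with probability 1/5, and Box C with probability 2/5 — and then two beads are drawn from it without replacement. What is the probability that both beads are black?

2939/13650

From Box A: P(both black) = (6/9)(5/8) = 5/12.
From Box B: P(both black) = (5/14)(4/13) = 10/91.
From Box C: P(both black) = (3/10)(2/9) = 1/15.
Total probability = (2/5)(5/12) + (1/5)(10/91) + (2/5)(1/15) = 2939/13650.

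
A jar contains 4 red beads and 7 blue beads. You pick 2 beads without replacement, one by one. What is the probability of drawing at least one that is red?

P(no red) = 7/11 × 6/10 = 42/110 = 21/55.
P(at least one) = 1 − 21/55 = 34/55.

34/55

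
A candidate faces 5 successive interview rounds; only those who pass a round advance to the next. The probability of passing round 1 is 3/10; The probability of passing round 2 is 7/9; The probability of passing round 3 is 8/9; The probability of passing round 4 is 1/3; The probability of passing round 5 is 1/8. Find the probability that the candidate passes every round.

The events are sequential, so multiply the conditional probabilities:
P = 3/10 × 7/9 × 8/9 × 1/3 × 1/8 = 168/19440 = 7/810.

7/810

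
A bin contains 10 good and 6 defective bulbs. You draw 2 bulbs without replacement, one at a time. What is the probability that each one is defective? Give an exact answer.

P = 6/16 × 5/15 = 30/240 = 1/8.

1/8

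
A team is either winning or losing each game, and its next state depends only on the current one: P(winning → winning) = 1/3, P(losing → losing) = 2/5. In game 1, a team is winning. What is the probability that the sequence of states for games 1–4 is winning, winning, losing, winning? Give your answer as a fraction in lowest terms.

2/15

Game 1 is given. For each transition, use the conditional probability from the current state:
P(winning | winning) = 1/3; P(losing | winning) = 2/3; P(winning | losing) = 3/5.
P = 1/3 × 2/3 × 3/5 = 6/45 = 2/15.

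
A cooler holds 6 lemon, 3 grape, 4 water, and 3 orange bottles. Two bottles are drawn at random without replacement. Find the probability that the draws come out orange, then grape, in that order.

Each draw changes the counts, so multiply the conditional probabilities along the sequence:
P = 3/16 × 3/15 = 9/240 = 3/80.

3/80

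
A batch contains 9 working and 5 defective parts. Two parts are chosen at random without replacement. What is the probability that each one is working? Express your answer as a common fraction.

36/91

P = 9/14 × 8/13 = 72/182 = 36/91.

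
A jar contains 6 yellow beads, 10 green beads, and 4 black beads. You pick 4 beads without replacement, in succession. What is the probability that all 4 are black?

1/4845

P = 4/20 × 3/19 × 2/18 × 1/17 = 24/116280 = 1/4845.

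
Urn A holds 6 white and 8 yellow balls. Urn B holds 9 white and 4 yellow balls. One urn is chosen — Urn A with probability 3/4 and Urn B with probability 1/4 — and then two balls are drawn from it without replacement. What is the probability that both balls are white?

From Urn A: P(both white) = (6/14)(5/13) = 15/91.
From Urn B: P(both white) = (9/13)(8/12) = 6/13.
Total probability = (3/4)(15/91) + (1/4)(6/13) = 87/364.

87/364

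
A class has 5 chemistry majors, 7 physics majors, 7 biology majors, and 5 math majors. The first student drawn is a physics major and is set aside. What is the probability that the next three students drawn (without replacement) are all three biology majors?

With the first student removed, 7 biology majors remain out of 23.
P = 7/23 × 6/22 × 5/21 = 210/10626 = 5/253.

5/253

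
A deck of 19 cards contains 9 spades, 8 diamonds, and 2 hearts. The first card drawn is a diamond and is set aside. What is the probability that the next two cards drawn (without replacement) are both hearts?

1/153

With the first card removed, 2 hearts remain out of 18.
P = 2/18 × 1/17 = 2/306 = 1/153.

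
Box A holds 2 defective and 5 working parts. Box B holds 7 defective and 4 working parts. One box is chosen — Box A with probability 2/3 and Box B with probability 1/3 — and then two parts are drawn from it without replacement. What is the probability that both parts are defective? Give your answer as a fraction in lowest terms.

551/3465

From Box A: P(both defective) = (2/7)(1/6) = 1/21.
From Box B: P(both defective) = (7/11)(6/10) = 21/55.
Total probability = (2/3)(1/21) + (1/3)(21/55) = 551/3465.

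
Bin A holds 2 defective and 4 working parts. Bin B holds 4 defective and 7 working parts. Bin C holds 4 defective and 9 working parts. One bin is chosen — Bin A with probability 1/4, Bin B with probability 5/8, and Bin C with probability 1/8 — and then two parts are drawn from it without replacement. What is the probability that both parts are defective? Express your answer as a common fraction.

From Bin A: P(both defective) = (2/6)(1/5) = 1/15.
From Bin B: P(both defective) = (4/11)(3/10) = 6/55.
From Bin C: P(both defective) = (4/13)(3/12) = 1/13.
Total probability = (1/4)(1/15) + (5/8)(6/55) + (1/8)(1/13) = 1621/17160.

1621/17160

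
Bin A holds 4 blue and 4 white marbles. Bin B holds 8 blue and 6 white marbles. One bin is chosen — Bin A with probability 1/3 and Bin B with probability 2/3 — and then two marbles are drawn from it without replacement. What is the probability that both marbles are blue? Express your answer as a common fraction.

151/546

From Bin A: P(both blue) = (4/8)(3/7) = 3/14.
From Bin B: P(both blue) = (8/14)(7/13) = 4/13.
Total probability = (1/3)(3/14) + (2/3)(4/13) = 151/546.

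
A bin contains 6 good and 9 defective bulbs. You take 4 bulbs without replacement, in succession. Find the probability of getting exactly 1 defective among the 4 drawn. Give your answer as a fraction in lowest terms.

One ordering (defective drawn first) has probability 9/15 × 6/14 × 5/13 × 4/12 = 1080/32760 = 3/91.
There are C(4,1) = 4 such orderings, each equally likely, so P = 4 × 3/91 = 12/91.

12/91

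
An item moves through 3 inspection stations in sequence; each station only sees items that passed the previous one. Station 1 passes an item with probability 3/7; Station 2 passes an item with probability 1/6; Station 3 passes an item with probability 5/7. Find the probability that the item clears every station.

Each stage is reached only if all earlier stages succeed, so
P = 3/7 × 1/6 × 5/7 = 15/294 = 5/98.

5/98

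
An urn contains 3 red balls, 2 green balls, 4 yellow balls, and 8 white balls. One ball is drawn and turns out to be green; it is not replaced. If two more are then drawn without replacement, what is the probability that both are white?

7/30

After the first draw, 8 of the remaining 16 balls are white.
P = 8/16 × 7/15 = 56/240 = 7/30.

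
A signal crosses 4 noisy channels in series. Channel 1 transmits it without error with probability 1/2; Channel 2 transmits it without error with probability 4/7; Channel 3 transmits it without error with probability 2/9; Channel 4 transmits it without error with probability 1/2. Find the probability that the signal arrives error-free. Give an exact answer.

Each stage is reached only if all earlier stages succeed, so
P = 1/2 × 4/7 × 2/9 × 1/2 = 8/252 = 2/63.

2/63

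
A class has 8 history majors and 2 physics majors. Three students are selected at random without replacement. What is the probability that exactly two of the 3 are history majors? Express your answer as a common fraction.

One ordering (history majors drawn first) has probability 8/10 × 7/9 × 2/8 = 112/720 = 7/45.
There are C(3,2) = 3 such orderings, each equally likely, so P = 3 × 7/45 = 7/15.

7/15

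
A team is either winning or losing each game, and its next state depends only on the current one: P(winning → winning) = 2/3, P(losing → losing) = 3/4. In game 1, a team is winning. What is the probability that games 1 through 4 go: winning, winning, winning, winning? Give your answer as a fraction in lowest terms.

Game 1 is given. For each transition, use the conditional probability from the current state:
P(winning | winning) = 2/3; P(winning | winning) = 2/3; P(winning | winning) = 2/3.
P = 2/3 × 2/3 × 2/3 = 8/27.

8/27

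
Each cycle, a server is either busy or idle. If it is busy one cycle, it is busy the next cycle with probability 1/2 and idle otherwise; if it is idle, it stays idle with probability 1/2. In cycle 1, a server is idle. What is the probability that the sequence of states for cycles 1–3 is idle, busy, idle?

1/4

Cycle 1 is given. For each transition, use the conditional probability from the current state:
P(busy | idle) = 1/2; P(idle | busy) = 1/2.
P = 1/2 × 1/2 = 1/4.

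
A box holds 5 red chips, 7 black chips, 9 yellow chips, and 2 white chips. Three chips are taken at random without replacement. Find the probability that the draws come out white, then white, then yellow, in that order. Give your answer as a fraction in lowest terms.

Each draw changes the counts, so multiply the conditional probabilities along the sequence:
P = 2/23 × 1/22 × 9/21 = 18/10626 = 3/1771.

3/1771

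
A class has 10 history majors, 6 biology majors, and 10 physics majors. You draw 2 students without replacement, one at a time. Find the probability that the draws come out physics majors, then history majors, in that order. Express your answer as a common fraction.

2/13

Chain rule:
P = 10/26 × 10/25 = 100/650 = 2/13.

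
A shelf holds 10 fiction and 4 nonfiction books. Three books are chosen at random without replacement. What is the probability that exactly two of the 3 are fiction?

One ordering (fiction drawn first) has probability 10/14 × 9/13 × 4/12 = 360/2184 = 15/91.
There are C(3,2) = 3 such orderings, each equally likely, so P = 3 × 15/91 = 45/91.

45/91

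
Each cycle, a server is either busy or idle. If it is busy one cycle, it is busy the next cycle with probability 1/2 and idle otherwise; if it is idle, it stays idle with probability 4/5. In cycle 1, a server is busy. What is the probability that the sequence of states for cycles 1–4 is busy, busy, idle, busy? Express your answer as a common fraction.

Cycle 1 is given. For each transition, use the conditional probability from the current state:
P(busy | busy) = 1/2; P(idle | busy) = 1/2; P(busy | idle) = 1/5.
P = 1/2 × 1/2 × 1/5 = 1/20.

1/20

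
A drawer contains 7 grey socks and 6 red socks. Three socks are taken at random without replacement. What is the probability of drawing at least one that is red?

251/286

P(no red) = 7/13 × 6/12 × 5/11 = 210/1716 = 35/286.
P(at least one) = 1 − 35/286 = 251/286.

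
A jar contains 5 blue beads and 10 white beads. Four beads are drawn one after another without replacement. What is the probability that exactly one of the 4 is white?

20/273

One ordering (white drawn first) has probability 10/15 × 5/14 × 4/13 × 3/12 = 600/32760 = 5/273.
There are C(4,1) = 4 such orderings, each equally likely, so P = 4 × 5/273 = 20/273.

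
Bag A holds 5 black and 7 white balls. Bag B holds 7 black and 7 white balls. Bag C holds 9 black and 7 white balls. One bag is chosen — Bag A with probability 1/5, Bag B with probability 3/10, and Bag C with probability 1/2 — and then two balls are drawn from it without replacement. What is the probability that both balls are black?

2141/8580

From Bag A: P(both black) = (5/12)(4/11) = 5/33.
From Bag B: P(both black) = (7/14)(6/13) = 3/13.
From Bag C: P(both black) = (9/16)(8/15) = 3/10.
Total probability = (1/5)(5/33) + (3/10)(3/13) + (1/2)(3/10) = 2141/8580.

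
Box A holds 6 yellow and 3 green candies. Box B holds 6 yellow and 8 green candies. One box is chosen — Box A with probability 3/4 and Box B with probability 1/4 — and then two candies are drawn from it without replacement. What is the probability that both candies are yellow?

From Box A: P(both yellow) = (6/9)(5/8) = 5/12.
From Box B: P(both yellow) = (6/14)(5/13) = 15/91.
Total probability = (3/4)(5/12) + (1/4)(15/91) = 515/1456.

515/1456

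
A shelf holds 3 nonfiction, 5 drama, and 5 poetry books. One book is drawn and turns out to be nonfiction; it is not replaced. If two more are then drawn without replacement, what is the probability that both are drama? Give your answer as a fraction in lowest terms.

5/33

With the first book removed, 5 drama remain out of 12.
P = 5/12 × 4/11 = 20/132 = 5/33.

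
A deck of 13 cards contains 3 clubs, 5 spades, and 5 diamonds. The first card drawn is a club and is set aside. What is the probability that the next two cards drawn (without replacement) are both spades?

After the first draw, 5 of the remaining 12 cards are spades.
P = 5/12 × 4/11 = 20/132 = 5/33.

5/33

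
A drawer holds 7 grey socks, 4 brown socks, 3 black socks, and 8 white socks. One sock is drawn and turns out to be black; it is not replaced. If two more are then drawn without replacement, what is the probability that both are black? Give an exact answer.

With the first sock removed, 2 black remain out of 21.
P = 2/21 × 1/20 = 2/420 = 1/210.

1/210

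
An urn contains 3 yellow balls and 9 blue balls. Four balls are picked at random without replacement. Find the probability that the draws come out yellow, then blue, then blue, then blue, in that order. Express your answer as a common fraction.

Chain rule:
P = 3/12 × 9/11 × 8/10 × 7/9 = 1512/11880 = 7/55.

7/55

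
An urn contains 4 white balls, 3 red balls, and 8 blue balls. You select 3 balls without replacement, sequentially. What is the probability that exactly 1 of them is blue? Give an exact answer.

One ordering (blue drawn first) has probability 8/15 × 7/14 × 6/13 = 336/2730 = 8/65.
There are C(3,1) = 3 such orderings, each equally likely, so P = 3 × 8/65 = 24/65.

24/65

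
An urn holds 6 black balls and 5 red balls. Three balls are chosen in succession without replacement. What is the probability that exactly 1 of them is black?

One ordering (black drawn first) has probability 6/11 × 5/10 × 4/9 = 120/990 = 4/33.
There are C(3,1) = 3 such orderings, each equally likely, so P = 3 × 4/33 = 4/11.

4/11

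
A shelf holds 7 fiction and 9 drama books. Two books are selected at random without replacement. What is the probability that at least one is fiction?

7/10

P(no fiction) = 9/16 × 8/15 = 72/240 = 3/10.
P(at least one) = 1 − 3/10 = 7/10.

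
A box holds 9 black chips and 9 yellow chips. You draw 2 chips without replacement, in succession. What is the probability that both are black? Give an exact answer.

P(every draw is black) = 9/18 × 8/17 = 72/306 = 4/17.

4/17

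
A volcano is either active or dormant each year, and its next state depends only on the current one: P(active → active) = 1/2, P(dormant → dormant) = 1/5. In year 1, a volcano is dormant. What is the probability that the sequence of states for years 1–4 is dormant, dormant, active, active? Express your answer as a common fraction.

2/25

Year 1 is given. For each transition, use the conditional probability from the current state:
P(dormant | dormant) = 1/5; P(active | dormant) = 4/5; P(active | active) = 1/2.
P = 1/5 × 4/5 × 1/2 = 4/50 = 2/25.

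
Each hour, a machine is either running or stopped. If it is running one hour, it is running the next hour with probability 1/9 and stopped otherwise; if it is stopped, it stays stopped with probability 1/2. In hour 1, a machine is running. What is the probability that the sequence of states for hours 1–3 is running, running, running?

1/81

Hour 1 is given. For each transition, use the conditional probability from the current state:
P(running | running) = 1/9; P(running | running) = 1/9.
P = 1/9 × 1/9 = 1/81.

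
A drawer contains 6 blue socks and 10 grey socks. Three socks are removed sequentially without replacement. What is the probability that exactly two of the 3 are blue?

15/56

One ordering (blue drawn first) has probability 6/16 × 5/15 × 10/14 = 300/3360 = 5/56.
There are C(3,2) = 3 such orderings, each equally likely, so P = 3 × 5/56 = 15/56.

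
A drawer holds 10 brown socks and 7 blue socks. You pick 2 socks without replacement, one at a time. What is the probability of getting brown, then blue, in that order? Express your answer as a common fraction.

Multiply the probability of each draw given the previous ones:
P = 10/17 × 7/16 = 70/272 = 35/136.

35/136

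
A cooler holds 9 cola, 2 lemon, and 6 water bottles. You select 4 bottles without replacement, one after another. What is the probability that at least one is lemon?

29/68

P(no lemon) = 15/17 × 14/16 × 13/15 × 12/14 = 32760/57120 = 39/68.
P(at least one) = 1 − 39/68 = 29/68.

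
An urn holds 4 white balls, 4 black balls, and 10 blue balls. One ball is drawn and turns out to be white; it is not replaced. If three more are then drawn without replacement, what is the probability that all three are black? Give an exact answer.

1/170

After the first draw, 4 of the remaining 17 balls are black.
P = 4/17 × 3/16 × 2/15 = 24/4080 = 1/170.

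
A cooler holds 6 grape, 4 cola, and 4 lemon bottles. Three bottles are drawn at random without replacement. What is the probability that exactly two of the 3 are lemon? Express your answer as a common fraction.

One ordering (lemon drawn first) has probability 4/14 × 3/13 × 10/12 = 120/2184 = 5/91.
There are C(3,2) = 3 such orderings, each equally likely, so P = 3 × 5/91 = 15/91.

15/91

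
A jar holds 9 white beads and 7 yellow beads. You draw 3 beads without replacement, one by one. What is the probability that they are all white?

P(all white) = 9/16 × 8/15 × 7/14 = 504/3360 = 3/20.

3/20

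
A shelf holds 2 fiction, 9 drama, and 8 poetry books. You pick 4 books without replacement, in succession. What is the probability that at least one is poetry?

P(no poetry) = 11/19 × 10/18 × 9/17 × 8/16 = 7920/93024 = 55/646.
P(at least one) = 1 − 55/646 = 591/646.

591/646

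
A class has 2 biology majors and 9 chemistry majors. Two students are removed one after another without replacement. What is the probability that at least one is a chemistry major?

P(no chemistry majors) = 2/11 × 1/10 = 2/110 = 1/55.
P(at least one) = 1 − 1/55 = 54/55.

54/55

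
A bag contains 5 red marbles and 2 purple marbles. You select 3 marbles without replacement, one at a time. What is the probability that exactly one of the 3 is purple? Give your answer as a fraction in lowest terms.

4/7

One ordering (purple drawn first) has probability 2/7 × 5/6 × 4/5 = 40/210 = 4/21.
There are C(3,1) = 3 such orderings, each equally likely, so P = 3 × 4/21 = 4/7.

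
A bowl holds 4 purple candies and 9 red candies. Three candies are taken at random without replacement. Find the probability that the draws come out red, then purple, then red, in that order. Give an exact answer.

Chain rule:
P = 9/13 × 4/12 × 8/11 = 288/1716 = 24/143.

24/143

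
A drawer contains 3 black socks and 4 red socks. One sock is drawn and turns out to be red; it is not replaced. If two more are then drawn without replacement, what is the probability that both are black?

1/5

After the first draw, 3 of the remaining 6 socks are black.
P = 3/6 × 2/5 = 6/30 = 1/5.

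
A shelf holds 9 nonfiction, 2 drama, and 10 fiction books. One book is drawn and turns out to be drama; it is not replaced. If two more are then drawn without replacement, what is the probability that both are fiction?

9/38

With the first book removed, 10 fiction remain out of 20.
P = 10/20 × 9/19 = 90/380 = 9/38.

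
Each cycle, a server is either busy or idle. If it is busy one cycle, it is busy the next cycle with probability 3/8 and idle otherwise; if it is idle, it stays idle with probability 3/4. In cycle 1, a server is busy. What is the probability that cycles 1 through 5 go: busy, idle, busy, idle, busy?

Cycle 1 is given. For each transition, use the conditional probability from the current state:
P(idle | busy) = 5/8; P(busy | idle) = 1/4; P(idle | busy) = 5/8; P(busy | idle) = 1/4.
P = 5/8 × 1/4 × 5/8 × 1/4 = 25/1024.

25/1024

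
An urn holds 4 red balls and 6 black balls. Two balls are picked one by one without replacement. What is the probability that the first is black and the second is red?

4/15

Multiply the probability of each draw given the previous ones:
P = 6/10 × 4/9 = 24/90 = 4/15.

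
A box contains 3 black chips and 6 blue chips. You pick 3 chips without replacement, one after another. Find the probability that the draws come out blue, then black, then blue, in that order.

Chain rule:
P = 6/9 × 3/8 × 5/7 = 90/504 = 5/28.

5/28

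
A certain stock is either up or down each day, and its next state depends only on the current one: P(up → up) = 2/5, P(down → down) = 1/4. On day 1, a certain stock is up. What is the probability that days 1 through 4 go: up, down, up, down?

Day 1 is given. For each transition, use the conditional probability from the current state:
P(down | up) = 3/5; P(up | down) = 3/4; P(down | up) = 3/5.
P = 3/5 × 3/4 × 3/5 = 27/100.

27/100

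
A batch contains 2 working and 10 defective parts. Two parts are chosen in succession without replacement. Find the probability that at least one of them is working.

7/22

P(no working) = 10/12 × 9/11 = 90/132 = 15/22.
P(at least one) = 1 − 15/22 = 7/22.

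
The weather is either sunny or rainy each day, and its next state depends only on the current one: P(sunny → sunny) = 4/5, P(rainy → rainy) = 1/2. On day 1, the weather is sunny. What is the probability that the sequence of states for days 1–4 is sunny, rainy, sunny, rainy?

Day 1 is given. For each transition, use the conditional probability from the current state:
P(rainy | sunny) = 1/5; P(sunny | rainy) = 1/2; P(rainy | sunny) = 1/5.
P = 1/5 × 1/2 × 1/5 = 1/50.

1/50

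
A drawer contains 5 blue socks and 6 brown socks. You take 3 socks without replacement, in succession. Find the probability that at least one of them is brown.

31/33

P(no brown) = 5/11 × 4/10 × 3/9 = 60/990 = 2/33.
P(at least one) = 1 − 2/33 = 31/33.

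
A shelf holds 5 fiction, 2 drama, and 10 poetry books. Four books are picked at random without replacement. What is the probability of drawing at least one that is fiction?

377/476

P(no fiction) = 12/17 × 11/16 × 10/15 × 9/14 = 11880/57120 = 99/476.
P(at least one) = 1 − 99/476 = 377/476.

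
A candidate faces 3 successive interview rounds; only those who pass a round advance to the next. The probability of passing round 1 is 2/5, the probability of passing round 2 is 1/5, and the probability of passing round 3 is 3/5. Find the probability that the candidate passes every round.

6/125

The events are sequential, so multiply the conditional probabilities:
P = 2/5 × 1/5 × 3/5 = 6/125.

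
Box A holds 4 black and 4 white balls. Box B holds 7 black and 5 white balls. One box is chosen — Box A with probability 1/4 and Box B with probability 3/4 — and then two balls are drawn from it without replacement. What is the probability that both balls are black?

45/154

From Box A: P(both black) = (4/8)(3/7) = 3/14.
From Box B: P(both black) = (7/12)(6/11) = 7/22.
Total probability = (1/4)(3/14) + (3/4)(7/22) = 45/154.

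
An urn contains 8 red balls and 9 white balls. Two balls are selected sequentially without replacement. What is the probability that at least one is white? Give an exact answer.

27/34

P(no white) = 8/17 × 7/16 = 56/272 = 7/34.
P(at least one) = 1 − 7/34 = 27/34.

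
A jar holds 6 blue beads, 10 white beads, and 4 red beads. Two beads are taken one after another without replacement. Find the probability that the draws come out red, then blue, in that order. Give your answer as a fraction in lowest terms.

6/95

Chain rule:
P = 4/20 × 6/19 = 24/380 = 6/95.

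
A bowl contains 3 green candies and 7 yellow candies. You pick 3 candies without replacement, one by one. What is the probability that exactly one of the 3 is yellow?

One ordering (yellow drawn first) has probability 7/10 × 3/9 × 2/8 = 42/720 = 7/120.
There are C(3,1) = 3 such orderings, each equally likely, so P = 3 × 7/120 = 7/40.

7/40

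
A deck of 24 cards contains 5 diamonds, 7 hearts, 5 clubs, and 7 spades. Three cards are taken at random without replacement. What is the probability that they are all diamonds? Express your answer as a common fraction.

P(all diamonds) = 5/24 × 4/23 × 3/22 = 60/12144 = 5/1012.

5/1012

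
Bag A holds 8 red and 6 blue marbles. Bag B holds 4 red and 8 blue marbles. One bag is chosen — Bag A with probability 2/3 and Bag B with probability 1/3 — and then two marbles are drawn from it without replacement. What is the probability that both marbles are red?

101/429

From Bag A: P(both red) = (8/14)(7/13) = 4/13.
From Bag B: P(both red) = (4/12)(3/11) = 1/11.
Total probability = (2/3)(4/13) + (1/3)(1/11) = 101/429.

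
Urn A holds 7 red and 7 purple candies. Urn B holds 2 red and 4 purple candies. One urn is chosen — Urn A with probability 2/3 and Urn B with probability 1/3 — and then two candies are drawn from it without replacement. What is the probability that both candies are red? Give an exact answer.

From Urn A: P(both red) = (7/14)(6/13) = 3/13.
From Urn B: P(both red) = (2/6)(1/5) = 1/15.
Total probability = (2/3)(3/13) + (1/3)(1/15) = 103/585.

103/585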